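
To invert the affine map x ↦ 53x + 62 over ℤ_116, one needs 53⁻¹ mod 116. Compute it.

81

Run Euclid on (116, 53):
116 = 2*53 + 10
53 = 5*10 + 3
10 = 3*3 + 1
3 = 3*1 + 0
gcd = 1, so the inverse exists. Back-substitute:
1 = 10 − 3·3
1 = −3·53 + 16·10
1 = 16·116 − 35·53
Hence 53⁻¹ ≡ -35 ≡ 81 (mod 116).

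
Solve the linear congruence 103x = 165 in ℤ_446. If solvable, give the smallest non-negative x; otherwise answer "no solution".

361

First find gcd(103, 446):
446 = 4·103 + 34
103 = 3·34 + 1
34 = 34·1 + 0
gcd = 1, so a unique solution mod 446 exists.
Back-substitute for the Bézout coefficients:
1 = 103 − 3·34
1 = −3·446 + 13·103
So 103·(13) ≡ 1 (mod 446), giving 103⁻¹ ≡ 13.
x ≡ 103⁻¹·165 ≡ 13·165 ≡ 361 (mod 446).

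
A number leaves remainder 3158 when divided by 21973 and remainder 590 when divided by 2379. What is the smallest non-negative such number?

38038421

Write x = 3158 + 21973·k. Then 21973·k ≡ 590 − 3158 ≡ 2190 (mod 2379).
Need 21973⁻¹ mod 2379. Extended Euclid on (2379, 562):
2379 = 4*562 + 131
562 = 4*131 + 38
131 = 3*38 + 17
38 = 2*17 + 4
17 = 4*4 + 1
4 = 4*1 + 0
Back-substitute:
1 = 17 − 4·4
1 = −4·38 + 9·17
1 = 9·131 − 31·38
1 = −31·562 + 133·131
1 = 133·2379 − 563·562
21973⁻¹ ≡ 1816 (mod 2379), so k ≡ 1816·2190 ≡ 1731 (mod 2379).
x = 3158 + 21973·1731 = 38038421.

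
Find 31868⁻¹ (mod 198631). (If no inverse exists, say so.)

46828

Apply the Euclidean algorithm to 198631 and 31868:
198631 = 6·31868 + 7423
31868 = 4·7423 + 2176
7423 = 3·2176 + 895
2176 = 2·895 + 386
895 = 2·386 + 123
386 = 3·123 + 17
123 = 7·17 + 4
17 = 4·4 + 1
4 = 4·1 + 0
gcd = 1, so the inverse exists. Back-substitute:
1 = 17 − 4·4
1 = −4·123 + 29·17
1 = 29·386 − 91·123
1 = −91·895 + 211·386
1 = 211·2176 − 513·895
1 = −513·7423 + 1750·2176
1 = 1750·31868 − 7513·7423
1 = −7513·198631 + 46828·31868
So 31868·46828 ≡ 1 (mod 198631).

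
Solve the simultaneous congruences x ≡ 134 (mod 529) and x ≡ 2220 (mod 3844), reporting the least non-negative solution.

305896

Write x = 134 + 529·k. Then 529·k ≡ 2220 − 134 ≡ 2086 (mod 3844).
Need 529⁻¹ mod 3844. Extended Euclid on (3844, 529):
3844 = 7×529 + 141
529 = 3×141 + 106
141 = 1×106 + 35
106 = 3×35 + 1
35 = 35×1 + 0
Back-substitute:
1 = 106 − 3·35
1 = −3·141 + 4·106
1 = 4·529 − 15·141
1 = −15·3844 + 109·529
529⁻¹ ≡ 109 (mod 3844), so k ≡ 109·2086 ≡ 578 (mod 3844).
x = 134 + 529·578 = 305896.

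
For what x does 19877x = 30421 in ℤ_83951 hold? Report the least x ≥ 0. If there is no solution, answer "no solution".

First find gcd(19877, 83951):
83951 = 4·19877 + 4443
19877 = 4·4443 + 2105
4443 = 2·2105 + 233
2105 = 9·233 + 8
233 = 29·8 + 1
8 = 8·1 + 0
gcd = 1, so a unique solution mod 83951 exists.
Back-substitute for the Bézout coefficients:
1 = 233 − 29·8
1 = −29·2105 + 262·233
1 = 262·4443 − 553·2105
1 = −553·19877 + 2474·4443
1 = 2474·83951 − 10449·19877
So 19877·(-10449) ≡ 1 (mod 83951), giving 19877⁻¹ ≡ 73502.
x ≡ 19877⁻¹·30421 ≡ 73502·30421 ≡ 53408 (mod 83951).

53408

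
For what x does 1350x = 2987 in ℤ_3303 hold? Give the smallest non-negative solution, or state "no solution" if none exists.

no solution

gcd(1350, 3303):
3303 = 2·1350 + 603
1350 = 2·603 + 144
603 = 4·144 + 27
144 = 5·27 + 9
27 = 3·9 + 0
gcd = 9, but 9 ∤ 2987, so the congruence has no solution.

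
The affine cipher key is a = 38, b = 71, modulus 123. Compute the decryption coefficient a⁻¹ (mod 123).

68

Apply the Euclidean algorithm to 123 and 38:
123 = 3*38 + 9
38 = 4*9 + 2
9 = 4*2 + 1
2 = 2*1 + 0
gcd = 1, so the inverse exists. Back-substitute:
1 = 9 − 4·2
1 = −4·38 + 17·9
1 = 17·123 − 55·38
Hence 38⁻¹ ≡ -55 ≡ 68 (mod 123).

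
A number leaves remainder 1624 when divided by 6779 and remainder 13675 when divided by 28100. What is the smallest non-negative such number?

140794675

Write x = 1624 + 6779·k. Then 6779·k ≡ 13675 − 1624 ≡ 12051 (mod 28100).
Need 6779⁻¹ mod 28100. Extended Euclid on (28100, 6779):
28100 = 4×6779 + 984
6779 = 6×984 + 875
984 = 1×875 + 109
875 = 8×109 + 3
109 = 36×3 + 1
3 = 3×1 + 0
Back-substitute:
1 = 109 − 36·3
1 = −36·875 + 289·109
1 = 289·984 − 325·875
1 = −325·6779 + 2239·984
1 = 2239·28100 − 9281·6779
6779⁻¹ ≡ 18819 (mod 28100), so k ≡ 18819·12051 ≡ 20769 (mod 28100).
x = 1624 + 6779·20769 = 140794675.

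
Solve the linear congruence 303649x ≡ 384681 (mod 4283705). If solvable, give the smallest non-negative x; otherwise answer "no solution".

First find gcd(303649, 4283705):
4283705 = 14×303649 + 32619
303649 = 9×32619 + 10078
32619 = 3×10078 + 2385
10078 = 4×2385 + 538
2385 = 4×538 + 233
538 = 2×233 + 72
233 = 3×72 + 17
72 = 4×17 + 4
17 = 4×4 + 1
4 = 4×1 + 0
gcd = 1, so a unique solution mod 4283705 exists.
Back-substitute for the Bézout coefficients:
1 = 17 − 4·4
1 = −4·72 + 17·17
1 = 17·233 − 55·72
1 = −55·538 + 127·233
1 = 127·2385 − 563·538
1 = −563·10078 + 2379·2385
1 = 2379·32619 − 7700·10078
1 = −7700·303649 + 71679·32619
1 = 71679·4283705 − 1011206·303649
So 303649·(-1011206) ≡ 1 (mod 4283705), giving 303649⁻¹ ≡ 3272499.
x ≡ 303649⁻¹·384681 ≡ 3272499·384681 ≡ 2948354 (mod 4283705).

2948354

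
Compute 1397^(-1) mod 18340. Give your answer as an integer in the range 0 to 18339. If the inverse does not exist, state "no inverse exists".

4713

Extended Euclidean algorithm:
18340 = 13×1397 + 179
1397 = 7×179 + 144
179 = 1×144 + 35
144 = 4×35 + 4
35 = 8×4 + 3
4 = 1×3 + 1
3 = 3×1 + 0
Since gcd(1397, 18340) = 1, back-substitute to write 1 as a combination:
1 = 4 − 3
1 = −35 + 9·4
1 = 9·144 − 37·35
1 = −37·179 + 46·144
1 = 46·1397 − 359·179
1 = −359·18340 + 4713·1397
So 1397·4713 ≡ 1 (mod 18340).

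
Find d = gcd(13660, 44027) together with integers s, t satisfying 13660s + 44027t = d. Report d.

1

Euclidean algorithm:
44027 = 3×13660 + 3047
13660 = 4×3047 + 1472
3047 = 2×1472 + 103
1472 = 14×103 + 30
103 = 3×30 + 13
30 = 2×13 + 4
13 = 3×4 + 1
4 = 4×1 + 0
gcd(13660, 44027) = 1.
Working backward:
1 = 13 − 3·4
1 = −3·30 + 7·13
1 = 7·103 − 24·30
1 = −24·1472 + 343·103
1 = 343·3047 − 710·1472
1 = −710·13660 + 3183·3047
1 = 3183·44027 − 10259·13660
So 1 = (3183)·44027 + (-10259)·13660.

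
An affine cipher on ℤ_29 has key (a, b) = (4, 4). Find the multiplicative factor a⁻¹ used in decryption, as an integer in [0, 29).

22

Extended Euclidean algorithm:
29 = 7*4 + 1
4 = 4*1 + 0
The gcd is 1. Working backward:
1 = 29 − 7·4
So 4·(-7) ≡ 1 (mod 29), and -7 ≡ 22 (mod 29).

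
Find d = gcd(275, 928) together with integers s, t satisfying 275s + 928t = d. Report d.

1

Repeated division:
928 = 3*275 + 103
275 = 2*103 + 69
103 = 1*69 + 34
69 = 2*34 + 1
34 = 34*1 + 0
gcd(275, 928) = 1.
Back-substituting:
1 = 69 − 2·34
1 = −2·103 + 3·69
1 = 3·275 − 8·103
1 = −8·928 + 27·275
So 1 = (-8)·928 + (27)·275.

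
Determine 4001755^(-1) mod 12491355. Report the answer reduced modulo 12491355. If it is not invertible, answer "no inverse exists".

Compute gcd(4001755, 12491355):
12491355 = 3*4001755 + 486090
4001755 = 8*486090 + 113035
486090 = 4*113035 + 33950
113035 = 3*33950 + 11185
33950 = 3*11185 + 395
11185 = 28*395 + 125
395 = 3*125 + 20
125 = 6*20 + 5
20 = 4*5 + 0
The gcd is 5, not 1, hence no inverse exists.

no inverse exists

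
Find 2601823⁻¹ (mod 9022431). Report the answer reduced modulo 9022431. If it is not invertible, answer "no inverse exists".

Apply the Euclidean algorithm to 9022431 and 2601823:
9022431 = 3*2601823 + 1216962
2601823 = 2*1216962 + 167899
1216962 = 7*167899 + 41669
167899 = 4*41669 + 1223
41669 = 34*1223 + 87
1223 = 14*87 + 5
87 = 17*5 + 2
5 = 2*2 + 1
2 = 2*1 + 0
gcd = 1, so the inverse exists. Back-substitute:
1 = 5 − 2·2
1 = −2·87 + 35·5
1 = 35·1223 − 492·87
1 = −492·41669 + 16763·1223
1 = 16763·167899 − 67544·41669
1 = −67544·1216962 + 489571·167899
1 = 489571·2601823 − 1046686·1216962
1 = −1046686·9022431 + 3629629·2601823
So 2601823·3629629 ≡ 1 (mod 9022431).

3629629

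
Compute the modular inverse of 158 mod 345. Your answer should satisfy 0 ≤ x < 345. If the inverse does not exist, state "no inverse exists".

107

Extended Euclidean algorithm:
345 = 2*158 + 29
158 = 5*29 + 13
29 = 2*13 + 3
13 = 4*3 + 1
3 = 3*1 + 0
Since gcd(158, 345) = 1, back-substitute to write 1 as a combination:
1 = 13 − 4·3
1 = −4·29 + 9·13
1 = 9·158 − 49·29
1 = −49·345 + 107·158
So 158·107 ≡ 1 (mod 345).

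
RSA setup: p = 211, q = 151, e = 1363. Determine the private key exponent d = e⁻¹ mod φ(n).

7927

φ(n) = (p−1)(q−1) = 210·150 = 31500.
Need d with 1363·d ≡ 1 (mod 31500). Apply the extended Euclidean algorithm:
31500 = 23×1363 + 151
1363 = 9×151 + 4
151 = 37×4 + 3
4 = 1×3 + 1
3 = 3×1 + 0
Back-substitute:
1 = 4 − 3
1 = −151 + 38·4
1 = 38·1363 − 343·151
1 = −343·31500 + 7927·1363
So 1363·7927 ≡ 1 (mod 31500), hence d = 7927.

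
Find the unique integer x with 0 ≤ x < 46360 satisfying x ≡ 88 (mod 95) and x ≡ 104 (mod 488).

Write x = 88 + 95·k. Then 95·k ≡ 104 − 88 ≡ 16 (mod 488).
Need 95⁻¹ mod 488. Extended Euclid on (488, 95):
488 = 5×95 + 13
95 = 7×13 + 4
13 = 3×4 + 1
4 = 4×1 + 0
Back-substitute:
1 = 13 − 3·4
1 = −3·95 + 22·13
1 = 22·488 − 113·95
95⁻¹ ≡ 375 (mod 488), so k ≡ 375·16 ≡ 144 (mod 488).
x = 88 + 95·144 = 13768.

13768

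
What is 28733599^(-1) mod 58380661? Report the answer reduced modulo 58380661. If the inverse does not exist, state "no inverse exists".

39125447

gcd(58380661, 28733599) by repeated division:
58380661 = 2·28733599 + 913463
28733599 = 31·913463 + 416246
913463 = 2·416246 + 80971
416246 = 5·80971 + 11391
80971 = 7·11391 + 1234
11391 = 9·1234 + 285
1234 = 4·285 + 94
285 = 3·94 + 3
94 = 31·3 + 1
3 = 3·1 + 0
Since gcd(28733599, 58380661) = 1, back-substitute to write 1 as a combination:
1 = 94 − 31·3
1 = −31·285 + 94·94
1 = 94·1234 − 407·285
1 = −407·11391 + 3757·1234
1 = 3757·80971 − 26706·11391
1 = −26706·416246 + 137287·80971
1 = 137287·913463 − 301280·416246
1 = −301280·28733599 + 9476967·913463
1 = 9476967·58380661 − 19255214·28733599
So 28733599·(-19255214) ≡ 1 (mod 58380661), and -19255214 ≡ 39125447 (mod 58380661).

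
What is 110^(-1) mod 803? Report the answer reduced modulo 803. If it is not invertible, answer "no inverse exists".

Compute gcd(110, 803):
803 = 7×110 + 33
110 = 3×33 + 11
33 = 3×11 + 0
Since gcd = 11 > 1, 110 is not a unit mod 803.

no inverse exists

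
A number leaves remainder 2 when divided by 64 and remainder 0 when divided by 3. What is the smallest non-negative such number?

66

Write x = 2 + 64·k. Then 64·k ≡ 0 − 2 ≡ 1 (mod 3).
Need 64⁻¹ mod 3. Extended Euclid on (3, 1):
3 = 3·1 + 0
64⁻¹ ≡ 1 (mod 3), so k ≡ 1·1 ≡ 1 (mod 3).
x = 2 + 64·1 = 66.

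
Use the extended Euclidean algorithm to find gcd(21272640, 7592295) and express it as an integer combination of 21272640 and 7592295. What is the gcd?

15

Euclidean algorithm:
21272640 = 2·7592295 + 6088050
7592295 = 1·6088050 + 1504245
6088050 = 4·1504245 + 71070
1504245 = 21·71070 + 11775
71070 = 6·11775 + 420
11775 = 28·420 + 15
420 = 28·15 + 0
gcd(21272640, 7592295) = 15.
Back-substituting:
15 = 11775 − 28·420
15 = −28·71070 + 169·11775
15 = 169·1504245 − 3577·71070
15 = −3577·6088050 + 14477·1504245
15 = 14477·7592295 − 18054·6088050
15 = −18054·21272640 + 50585·7592295
So 15 = (-18054)·21272640 + (50585)·7592295.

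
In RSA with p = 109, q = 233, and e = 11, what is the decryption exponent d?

13667

φ(n) = (p−1)(q−1) = 108·232 = 25056.
Need d with 11·d ≡ 1 (mod 25056). Apply the extended Euclidean algorithm:
25056 = 2277*11 + 9
11 = 1*9 + 2
9 = 4*2 + 1
2 = 2*1 + 0
Back-substitute:
1 = 9 − 4·2
1 = −4·11 + 5·9
1 = 5·25056 − 11389·11
So 11·(-11389) ≡ 1 (mod 25056), hence d ≡ -11389 ≡ 13667 (mod 25056).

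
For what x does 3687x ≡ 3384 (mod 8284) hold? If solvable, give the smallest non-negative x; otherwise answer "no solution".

First find gcd(3687, 8284):
8284 = 2×3687 + 910
3687 = 4×910 + 47
910 = 19×47 + 17
47 = 2×17 + 13
17 = 1×13 + 4
13 = 3×4 + 1
4 = 4×1 + 0
gcd = 1, so a unique solution mod 8284 exists.
Back-substitute for the Bézout coefficients:
1 = 13 − 3·4
1 = −3·17 + 4·13
1 = 4·47 − 11·17
1 = −11·910 + 213·47
1 = 213·3687 − 863·910
1 = −863·8284 + 1939·3687
So 3687·(1939) ≡ 1 (mod 8284), giving 3687⁻¹ ≡ 1939.
x ≡ 3687⁻¹·3384 ≡ 1939·3384 ≡ 648 (mod 8284).

648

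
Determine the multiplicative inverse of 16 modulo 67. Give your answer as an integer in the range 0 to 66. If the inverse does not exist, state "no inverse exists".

Apply the Euclidean algorithm to 67 and 16:
67 = 4×16 + 3
16 = 5×3 + 1
3 = 3×1 + 0
Since gcd(16, 67) = 1, back-substitute to write 1 as a combination:
1 = 16 − 5·3
1 = −5·67 + 21·16
So 16·21 ≡ 1 (mod 67).

21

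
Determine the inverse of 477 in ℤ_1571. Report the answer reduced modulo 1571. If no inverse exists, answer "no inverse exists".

gcd(1571, 477) by repeated division:
1571 = 3×477 + 140
477 = 3×140 + 57
140 = 2×57 + 26
57 = 2×26 + 5
26 = 5×5 + 1
5 = 5×1 + 0
gcd = 1, so the inverse exists. Back-substitute:
1 = 26 − 5·5
1 = −5·57 + 11·26
1 = 11·140 − 27·57
1 = −27·477 + 92·140
1 = 92·1571 − 303·477
Thus 477·(-303) ≡ 1 (mod 1571); reducing, -303 mod 1571 = 1268.

1268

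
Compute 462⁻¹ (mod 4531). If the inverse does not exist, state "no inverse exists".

3462

gcd(4531, 462) by repeated division:
4531 = 9·462 + 373
462 = 1·373 + 89
373 = 4·89 + 17
89 = 5·17 + 4
17 = 4·4 + 1
4 = 4·1 + 0
Since gcd(462, 4531) = 1, back-substitute to write 1 as a combination:
1 = 17 − 4·4
1 = −4·89 + 21·17
1 = 21·373 − 88·89
1 = −88·462 + 109·373
1 = 109·4531 − 1069·462
Thus 462·(-1069) ≡ 1 (mod 4531); reducing, -1069 mod 4531 = 3462.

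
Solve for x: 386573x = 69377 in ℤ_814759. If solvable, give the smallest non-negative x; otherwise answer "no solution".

45186

First find gcd(386573, 814759):
814759 = 2×386573 + 41613
386573 = 9×41613 + 12056
41613 = 3×12056 + 5445
12056 = 2×5445 + 1166
5445 = 4×1166 + 781
1166 = 1×781 + 385
781 = 2×385 + 11
385 = 35×11 + 0
gcd = 11 and 11 | 69377, so solutions exist. Divide through by 11: 35143x ≡ 6307 (mod 74069).
Now find 35143⁻¹ mod 74069:
74069 = 2*35143 + 3783
35143 = 9*3783 + 1096
3783 = 3*1096 + 495
1096 = 2*495 + 106
495 = 4*106 + 71
106 = 1*71 + 35
71 = 2*35 + 1
35 = 35*1 + 0
Back-substitute:
1 = 71 − 2·35
1 = −2·106 + 3·71
1 = 3·495 − 14·106
1 = −14·1096 + 31·495
1 = 31·3783 − 107·1096
1 = −107·35143 + 994·3783
1 = 994·74069 − 2095·35143
So 35143·(-2095) ≡ 1 (mod 74069), i.e. 35143⁻¹ ≡ 71974.
Then x ≡ 71974·6307 ≡ 45186 (mod 74069); the smallest non-negative solution is x = 45186.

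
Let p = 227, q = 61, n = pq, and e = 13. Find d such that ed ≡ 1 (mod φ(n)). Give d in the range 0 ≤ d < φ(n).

12517

φ(n) = (p−1)(q−1) = 226·60 = 13560.
Need d with 13·d ≡ 1 (mod 13560). Apply the extended Euclidean algorithm:
13560 = 1043×13 + 1
13 = 13×1 + 0
Back-substitute:
1 = 13560 − 1043·13
So 13·(-1043) ≡ 1 (mod 13560), hence d ≡ -1043 ≡ 12517 (mod 13560).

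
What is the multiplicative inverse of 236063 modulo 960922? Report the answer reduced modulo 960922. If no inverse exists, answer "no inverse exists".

Apply the Euclidean algorithm to 960922 and 236063:
960922 = 4*236063 + 16670
236063 = 14*16670 + 2683
16670 = 6*2683 + 572
2683 = 4*572 + 395
572 = 1*395 + 177
395 = 2*177 + 41
177 = 4*41 + 13
41 = 3*13 + 2
13 = 6*2 + 1
2 = 2*1 + 0
gcd = 1, so the inverse exists. Back-substitute:
1 = 13 − 6·2
1 = −6·41 + 19·13
1 = 19·177 − 82·41
1 = −82·395 + 183·177
1 = 183·572 − 265·395
1 = −265·2683 + 1243·572
1 = 1243·16670 − 7723·2683
1 = −7723·236063 + 109365·16670
1 = 109365·960922 − 445183·236063
Hence 236063⁻¹ ≡ -445183 ≡ 515739 (mod 960922).

515739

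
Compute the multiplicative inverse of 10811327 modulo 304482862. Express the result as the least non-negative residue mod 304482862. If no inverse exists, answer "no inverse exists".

gcd(304482862, 10811327) by repeated division:
304482862 = 28×10811327 + 1765706
10811327 = 6×1765706 + 217091
1765706 = 8×217091 + 28978
217091 = 7×28978 + 14245
28978 = 2×14245 + 488
14245 = 29×488 + 93
488 = 5×93 + 23
93 = 4×23 + 1
23 = 23×1 + 0
The gcd is 1. Working backward:
1 = 93 − 4·23
1 = −4·488 + 21·93
1 = 21·14245 − 613·488
1 = −613·28978 + 1247·14245
1 = 1247·217091 − 9342·28978
1 = −9342·1765706 + 75983·217091
1 = 75983·10811327 − 465240·1765706
1 = −465240·304482862 + 13102703·10811327
So 10811327·13102703 ≡ 1 (mod 304482862).

13102703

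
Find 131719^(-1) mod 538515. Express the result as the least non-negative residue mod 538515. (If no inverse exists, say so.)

411694

Extended Euclidean algorithm:
538515 = 4×131719 + 11639
131719 = 11×11639 + 3690
11639 = 3×3690 + 569
3690 = 6×569 + 276
569 = 2×276 + 17
276 = 16×17 + 4
17 = 4×4 + 1
4 = 4×1 + 0
gcd = 1, so the inverse exists. Back-substitute:
1 = 17 − 4·4
1 = −4·276 + 65·17
1 = 65·569 − 134·276
1 = −134·3690 + 869·569
1 = 869·11639 − 2741·3690
1 = −2741·131719 + 31020·11639
1 = 31020·538515 − 126821·131719
So 131719·(-126821) ≡ 1 (mod 538515), and -126821 ≡ 411694 (mod 538515).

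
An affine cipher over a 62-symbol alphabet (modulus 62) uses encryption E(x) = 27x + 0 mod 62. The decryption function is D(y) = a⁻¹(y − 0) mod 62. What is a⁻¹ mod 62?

gcd(62, 27) by repeated division:
62 = 2*27 + 8
27 = 3*8 + 3
8 = 2*3 + 2
3 = 1*2 + 1
2 = 2*1 + 0
gcd = 1, so the inverse exists. Back-substitute:
1 = 3 − 2
1 = −8 + 3·3
1 = 3·27 − 10·8
1 = −10·62 + 23·27
So 27·23 ≡ 1 (mod 62).

23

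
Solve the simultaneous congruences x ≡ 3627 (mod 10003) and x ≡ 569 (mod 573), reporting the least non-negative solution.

3474668

Write x = 3627 + 10003·k. Then 10003·k ≡ 569 − 3627 ≡ 380 (mod 573).
Need 10003⁻¹ mod 573. Extended Euclid on (573, 262):
573 = 2·262 + 49
262 = 5·49 + 17
49 = 2·17 + 15
17 = 1·15 + 2
15 = 7·2 + 1
2 = 2·1 + 0
Back-substitute:
1 = 15 − 7·2
1 = −7·17 + 8·15
1 = 8·49 − 23·17
1 = −23·262 + 123·49
1 = 123·573 − 269·262
10003⁻¹ ≡ 304 (mod 573), so k ≡ 304·380 ≡ 347 (mod 573).
x = 3627 + 10003·347 = 3474668.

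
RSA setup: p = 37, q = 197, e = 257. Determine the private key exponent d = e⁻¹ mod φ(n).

φ(n) = (p−1)(q−1) = 36·196 = 7056.
Need d with 257·d ≡ 1 (mod 7056). Apply the extended Euclidean algorithm:
7056 = 27×257 + 117
257 = 2×117 + 23
117 = 5×23 + 2
23 = 11×2 + 1
2 = 2×1 + 0
Back-substitute:
1 = 23 − 11·2
1 = −11·117 + 56·23
1 = 56·257 − 123·117
1 = −123·7056 + 3377·257
So 257·3377 ≡ 1 (mod 7056), hence d = 3377.

3377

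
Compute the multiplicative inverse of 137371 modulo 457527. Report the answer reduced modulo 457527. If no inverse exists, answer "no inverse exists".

Run Euclid on (457527, 137371):
457527 = 3*137371 + 45414
137371 = 3*45414 + 1129
45414 = 40*1129 + 254
1129 = 4*254 + 113
254 = 2*113 + 28
113 = 4*28 + 1
28 = 28*1 + 0
gcd = 1, so the inverse exists. Back-substitute:
1 = 113 − 4·28
1 = −4·254 + 9·113
1 = 9·1129 − 40·254
1 = −40·45414 + 1609·1129
1 = 1609·137371 − 4867·45414
1 = −4867·457527 + 16210·137371
So 137371·16210 ≡ 1 (mod 457527).

16210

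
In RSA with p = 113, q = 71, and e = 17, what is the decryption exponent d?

5073

φ(n) = (p−1)(q−1) = 112·70 = 7840.
Need d with 17·d ≡ 1 (mod 7840). Apply the extended Euclidean algorithm:
7840 = 461×17 + 3
17 = 5×3 + 2
3 = 1×2 + 1
2 = 2×1 + 0
Back-substitute:
1 = 3 − 2
1 = −17 + 6·3
1 = 6·7840 − 2767·17
So 17·(-2767) ≡ 1 (mod 7840), hence d ≡ -2767 ≡ 5073 (mod 7840).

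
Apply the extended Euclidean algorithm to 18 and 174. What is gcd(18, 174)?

Euclidean algorithm:
174 = 9×18 + 12
18 = 1×12 + 6
12 = 2×6 + 0
gcd(18, 174) = 6.
Working backward:
6 = 18 − 12
6 = −174 + 10·18
So 6 = (-1)·174 + (10)·18.

6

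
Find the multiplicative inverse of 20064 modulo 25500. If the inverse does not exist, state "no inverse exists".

Euclidean algorithm on 25500, 20064:
25500 = 1×20064 + 5436
20064 = 3×5436 + 3756
5436 = 1×3756 + 1680
3756 = 2×1680 + 396
1680 = 4×396 + 96
396 = 4×96 + 12
96 = 8×12 + 0
The gcd is 12, not 1, hence no inverse exists.

no inverse exists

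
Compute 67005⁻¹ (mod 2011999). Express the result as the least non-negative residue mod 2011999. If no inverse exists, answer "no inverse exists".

Extended Euclidean algorithm:
2011999 = 30*67005 + 1849
67005 = 36*1849 + 441
1849 = 4*441 + 85
441 = 5*85 + 16
85 = 5*16 + 5
16 = 3*5 + 1
5 = 5*1 + 0
Since gcd(67005, 2011999) = 1, back-substitute to write 1 as a combination:
1 = 16 − 3·5
1 = −3·85 + 16·16
1 = 16·441 − 83·85
1 = −83·1849 + 348·441
1 = 348·67005 − 12611·1849
1 = −12611·2011999 + 378678·67005
So 67005·378678 ≡ 1 (mod 2011999).

378678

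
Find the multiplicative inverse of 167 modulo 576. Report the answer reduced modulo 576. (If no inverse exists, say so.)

Run Euclid on (576, 167):
576 = 3*167 + 75
167 = 2*75 + 17
75 = 4*17 + 7
17 = 2*7 + 3
7 = 2*3 + 1
3 = 3*1 + 0
Since gcd(167, 576) = 1, back-substitute to write 1 as a combination:
1 = 7 − 2·3
1 = −2·17 + 5·7
1 = 5·75 − 22·17
1 = −22·167 + 49·75
1 = 49·576 − 169·167
Hence 167⁻¹ ≡ -169 ≡ 407 (mod 576).

407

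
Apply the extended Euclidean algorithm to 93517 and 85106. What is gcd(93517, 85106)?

1

Apply Euclid's algorithm to 93517 and 85106:
93517 = 1×85106 + 8411
85106 = 10×8411 + 996
8411 = 8×996 + 443
996 = 2×443 + 110
443 = 4×110 + 3
110 = 36×3 + 2
3 = 1×2 + 1
2 = 2×1 + 0
gcd(93517, 85106) = 1.
Working backward:
1 = 3 − 2
1 = −110 + 37·3
1 = 37·443 − 149·110
1 = −149·996 + 335·443
1 = 335·8411 − 2829·996
1 = −2829·85106 + 28625·8411
1 = 28625·93517 − 31454·85106
So 1 = (28625)·93517 + (-31454)·85106.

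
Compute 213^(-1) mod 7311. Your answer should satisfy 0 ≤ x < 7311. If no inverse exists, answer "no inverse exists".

no inverse exists

Compute gcd(213, 7311):
7311 = 34×213 + 69
213 = 3×69 + 6
69 = 11×6 + 3
6 = 2×3 + 0
gcd(213, 7311) = 3 ≠ 1, so 213 has no multiplicative inverse modulo 7311.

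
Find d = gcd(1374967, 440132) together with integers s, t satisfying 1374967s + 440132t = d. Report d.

11

Apply Euclid's algorithm to 1374967 and 440132:
1374967 = 3*440132 + 54571
440132 = 8*54571 + 3564
54571 = 15*3564 + 1111
3564 = 3*1111 + 231
1111 = 4*231 + 187
231 = 1*187 + 44
187 = 4*44 + 11
44 = 4*11 + 0
gcd(1374967, 440132) = 11.
Working backward:
11 = 187 − 4·44
11 = −4·231 + 5·187
11 = 5·1111 − 24·231
11 = −24·3564 + 77·1111
11 = 77·54571 − 1179·3564
11 = −1179·440132 + 9509·54571
11 = 9509·1374967 − 29706·440132
So 11 = (9509)·1374967 + (-29706)·440132.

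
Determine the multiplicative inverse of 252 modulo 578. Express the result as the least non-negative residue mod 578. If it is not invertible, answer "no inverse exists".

no inverse exists

Euclidean algorithm on 578, 252:
578 = 2×252 + 74
252 = 3×74 + 30
74 = 2×30 + 14
30 = 2×14 + 2
14 = 7×2 + 0
gcd(252, 578) = 2 ≠ 1, so 252 has no multiplicative inverse modulo 578.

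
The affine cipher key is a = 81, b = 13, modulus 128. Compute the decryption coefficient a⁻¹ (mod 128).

49

Extended Euclidean algorithm:
128 = 1×81 + 47
81 = 1×47 + 34
47 = 1×34 + 13
34 = 2×13 + 8
13 = 1×8 + 5
8 = 1×5 + 3
5 = 1×3 + 2
3 = 1×2 + 1
2 = 2×1 + 0
gcd = 1, so the inverse exists. Back-substitute:
1 = 3 − 2
1 = −5 + 2·3
1 = 2·8 − 3·5
1 = −3·13 + 5·8
1 = 5·34 − 13·13
1 = −13·47 + 18·34
1 = 18·81 − 31·47
1 = −31·128 + 49·81
So 81·49 ≡ 1 (mod 128).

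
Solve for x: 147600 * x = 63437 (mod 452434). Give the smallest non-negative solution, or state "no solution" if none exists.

gcd(147600, 452434):
452434 = 3*147600 + 9634
147600 = 15*9634 + 3090
9634 = 3*3090 + 364
3090 = 8*364 + 178
364 = 2*178 + 8
178 = 22*8 + 2
8 = 4*2 + 0
gcd = 2, but 2 ∤ 63437, so the congruence has no solution.

no solution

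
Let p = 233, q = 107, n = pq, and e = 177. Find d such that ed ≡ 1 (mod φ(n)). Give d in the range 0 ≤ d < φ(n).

φ(n) = (p−1)(q−1) = 232·106 = 24592.
Need d with 177·d ≡ 1 (mod 24592). Apply the extended Euclidean algorithm:
24592 = 138·177 + 166
177 = 1·166 + 11
166 = 15·11 + 1
11 = 11·1 + 0
Back-substitute:
1 = 166 − 15·11
1 = −15·177 + 16·166
1 = 16·24592 − 2223·177
So 177·(-2223) ≡ 1 (mod 24592), hence d ≡ -2223 ≡ 22369 (mod 24592).

22369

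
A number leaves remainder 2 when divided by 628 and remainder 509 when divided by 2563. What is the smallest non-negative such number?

Write x = 2 + 628·k. Then 628·k ≡ 509 − 2 ≡ 507 (mod 2563).
Need 628⁻¹ mod 2563. Extended Euclid on (2563, 628):
2563 = 4×628 + 51
628 = 12×51 + 16
51 = 3×16 + 3
16 = 5×3 + 1
3 = 3×1 + 0
Back-substitute:
1 = 16 − 5·3
1 = −5·51 + 16·16
1 = 16·628 − 197·51
1 = −197·2563 + 804·628
628⁻¹ ≡ 804 (mod 2563), so k ≡ 804·507 ≡ 111 (mod 2563).
x = 2 + 628·111 = 69710.

69710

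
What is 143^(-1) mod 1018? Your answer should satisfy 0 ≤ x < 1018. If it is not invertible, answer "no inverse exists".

Run Euclid on (1018, 143):
1018 = 7·143 + 17
143 = 8·17 + 7
17 = 2·7 + 3
7 = 2·3 + 1
3 = 3·1 + 0
gcd = 1, so the inverse exists. Back-substitute:
1 = 7 − 2·3
1 = −2·17 + 5·7
1 = 5·143 − 42·17
1 = −42·1018 + 299·143
So 143·299 ≡ 1 (mod 1018).

299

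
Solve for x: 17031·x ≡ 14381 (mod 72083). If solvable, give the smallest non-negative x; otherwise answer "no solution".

35854

First find gcd(17031, 72083):
72083 = 4×17031 + 3959
17031 = 4×3959 + 1195
3959 = 3×1195 + 374
1195 = 3×374 + 73
374 = 5×73 + 9
73 = 8×9 + 1
9 = 9×1 + 0
gcd = 1, so a unique solution mod 72083 exists.
Back-substitute for the Bézout coefficients:
1 = 73 − 8·9
1 = −8·374 + 41·73
1 = 41·1195 − 131·374
1 = −131·3959 + 434·1195
1 = 434·17031 − 1867·3959
1 = −1867·72083 + 7902·17031
So 17031·(7902) ≡ 1 (mod 72083), giving 17031⁻¹ ≡ 7902.
x ≡ 17031⁻¹·14381 ≡ 7902·14381 ≡ 35854 (mod 72083).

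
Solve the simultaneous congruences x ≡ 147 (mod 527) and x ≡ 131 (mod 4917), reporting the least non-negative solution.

2025935

Write x = 147 + 527·k. Then 527·k ≡ 131 − 147 ≡ 4901 (mod 4917).
Need 527⁻¹ mod 4917. Extended Euclid on (4917, 527):
4917 = 9×527 + 174
527 = 3×174 + 5
174 = 34×5 + 4
5 = 1×4 + 1
4 = 4×1 + 0
Back-substitute:
1 = 5 − 4
1 = −174 + 35·5
1 = 35·527 − 106·174
1 = −106·4917 + 989·527
527⁻¹ ≡ 989 (mod 4917), so k ≡ 989·4901 ≡ 3844 (mod 4917).
x = 147 + 527·3844 = 2025935.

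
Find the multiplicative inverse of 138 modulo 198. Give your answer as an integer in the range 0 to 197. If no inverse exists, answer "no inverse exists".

no inverse exists

Euclidean algorithm on 198, 138:
198 = 1×138 + 60
138 = 2×60 + 18
60 = 3×18 + 6
18 = 3×6 + 0
gcd(138, 198) = 6 ≠ 1, so 138 has no multiplicative inverse modulo 198.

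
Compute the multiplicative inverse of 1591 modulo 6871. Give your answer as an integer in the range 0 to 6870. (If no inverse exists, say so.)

Extended Euclidean algorithm:
6871 = 4×1591 + 507
1591 = 3×507 + 70
507 = 7×70 + 17
70 = 4×17 + 2
17 = 8×2 + 1
2 = 2×1 + 0
Since gcd(1591, 6871) = 1, back-substitute to write 1 as a combination:
1 = 17 − 8·2
1 = −8·70 + 33·17
1 = 33·507 − 239·70
1 = −239·1591 + 750·507
1 = 750·6871 − 3239·1591
Thus 1591·(-3239) ≡ 1 (mod 6871); reducing, -3239 mod 6871 = 3632.

3632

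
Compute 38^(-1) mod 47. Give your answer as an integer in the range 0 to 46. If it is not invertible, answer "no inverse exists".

26

Extended Euclidean algorithm:
47 = 1·38 + 9
38 = 4·9 + 2
9 = 4·2 + 1
2 = 2·1 + 0
Since gcd(38, 47) = 1, back-substitute to write 1 as a combination:
1 = 9 − 4·2
1 = −4·38 + 17·9
1 = 17·47 − 21·38
Hence 38⁻¹ ≡ -21 ≡ 26 (mod 47).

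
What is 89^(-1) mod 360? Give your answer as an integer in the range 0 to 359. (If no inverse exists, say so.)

89

Run Euclid on (360, 89):
360 = 4·89 + 4
89 = 22·4 + 1
4 = 4·1 + 0
gcd = 1, so the inverse exists. Back-substitute:
1 = 89 − 22·4
1 = −22·360 + 89·89
So 89·89 ≡ 1 (mod 360).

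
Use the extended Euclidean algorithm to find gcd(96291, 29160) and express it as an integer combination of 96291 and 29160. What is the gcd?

9

Euclidean algorithm:
96291 = 3*29160 + 8811
29160 = 3*8811 + 2727
8811 = 3*2727 + 630
2727 = 4*630 + 207
630 = 3*207 + 9
207 = 23*9 + 0
gcd(96291, 29160) = 9.
Express as a combination:
9 = 630 − 3·207
9 = −3·2727 + 13·630
9 = 13·8811 − 42·2727
9 = −42·29160 + 139·8811
9 = 139·96291 − 459·29160
So 9 = (139)·96291 + (-459)·29160.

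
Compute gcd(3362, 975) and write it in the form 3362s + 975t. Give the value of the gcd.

Repeated division:
3362 = 3×975 + 437
975 = 2×437 + 101
437 = 4×101 + 33
101 = 3×33 + 2
33 = 16×2 + 1
2 = 2×1 + 0
gcd(3362, 975) = 1.
Working backward:
1 = 33 − 16·2
1 = −16·101 + 49·33
1 = 49·437 − 212·101
1 = −212·975 + 473·437
1 = 473·3362 − 1631·975
So 1 = (473)·3362 + (-1631)·975.

1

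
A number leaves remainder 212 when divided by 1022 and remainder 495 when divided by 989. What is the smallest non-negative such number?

590928

Write x = 212 + 1022·k. Then 1022·k ≡ 495 − 212 ≡ 283 (mod 989).
Need 1022⁻¹ mod 989. Extended Euclid on (989, 33):
989 = 29·33 + 32
33 = 1·32 + 1
32 = 32·1 + 0
Back-substitute:
1 = 33 − 32
1 = −989 + 30·33
1022⁻¹ ≡ 30 (mod 989), so k ≡ 30·283 ≡ 578 (mod 989).
x = 212 + 1022·578 = 590928.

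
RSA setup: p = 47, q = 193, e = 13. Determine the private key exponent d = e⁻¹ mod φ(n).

φ(n) = (p−1)(q−1) = 46·192 = 8832.
Need d with 13·d ≡ 1 (mod 8832). Apply the extended Euclidean algorithm:
8832 = 679*13 + 5
13 = 2*5 + 3
5 = 1*3 + 2
3 = 1*2 + 1
2 = 2*1 + 0
Back-substitute:
1 = 3 − 2
1 = −5 + 2·3
1 = 2·13 − 5·5
1 = −5·8832 + 3397·13
So 13·3397 ≡ 1 (mod 8832), hence d = 3397.

3397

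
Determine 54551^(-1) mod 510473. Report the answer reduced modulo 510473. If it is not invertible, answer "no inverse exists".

Run Euclid on (510473, 54551):
510473 = 9×54551 + 19514
54551 = 2×19514 + 15523
19514 = 1×15523 + 3991
15523 = 3×3991 + 3550
3991 = 1×3550 + 441
3550 = 8×441 + 22
441 = 20×22 + 1
22 = 22×1 + 0
gcd = 1, so the inverse exists. Back-substitute:
1 = 441 − 20·22
1 = −20·3550 + 161·441
1 = 161·3991 − 181·3550
1 = −181·15523 + 704·3991
1 = 704·19514 − 885·15523
1 = −885·54551 + 2474·19514
1 = 2474·510473 − 23151·54551
Thus 54551·(-23151) ≡ 1 (mod 510473); reducing, -23151 mod 510473 = 487322.

487322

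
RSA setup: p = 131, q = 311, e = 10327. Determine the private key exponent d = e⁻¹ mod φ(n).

φ(n) = (p−1)(q−1) = 130·310 = 40300.
Need d with 10327·d ≡ 1 (mod 40300). Apply the extended Euclidean algorithm:
40300 = 3×10327 + 9319
10327 = 1×9319 + 1008
9319 = 9×1008 + 247
1008 = 4×247 + 20
247 = 12×20 + 7
20 = 2×7 + 6
7 = 1×6 + 1
6 = 6×1 + 0
Back-substitute:
1 = 7 − 6
1 = −20 + 3·7
1 = 3·247 − 37·20
1 = −37·1008 + 151·247
1 = 151·9319 − 1396·1008
1 = −1396·10327 + 1547·9319
1 = 1547·40300 − 6037·10327
So 10327·(-6037) ≡ 1 (mod 40300), hence d ≡ -6037 ≡ 34263 (mod 40300).

34263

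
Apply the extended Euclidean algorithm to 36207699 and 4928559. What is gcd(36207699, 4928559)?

3

Apply Euclid's algorithm to 36207699 and 4928559:
36207699 = 7·4928559 + 1707786
4928559 = 2·1707786 + 1512987
1707786 = 1·1512987 + 194799
1512987 = 7·194799 + 149394
194799 = 1·149394 + 45405
149394 = 3·45405 + 13179
45405 = 3·13179 + 5868
13179 = 2·5868 + 1443
5868 = 4·1443 + 96
1443 = 15·96 + 3
96 = 32·3 + 0
gcd(36207699, 4928559) = 3.
Express as a combination:
3 = 1443 − 15·96
3 = −15·5868 + 61·1443
3 = 61·13179 − 137·5868
3 = −137·45405 + 472·13179
3 = 472·149394 − 1553·45405
3 = −1553·194799 + 2025·149394
3 = 2025·1512987 − 15728·194799
3 = −15728·1707786 + 17753·1512987
3 = 17753·4928559 − 51234·1707786
3 = −51234·36207699 + 376391·4928559
So 3 = (-51234)·36207699 + (376391)·4928559.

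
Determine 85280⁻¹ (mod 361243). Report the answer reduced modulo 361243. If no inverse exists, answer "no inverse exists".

350454

Run Euclid on (361243, 85280):
361243 = 4·85280 + 20123
85280 = 4·20123 + 4788
20123 = 4·4788 + 971
4788 = 4·971 + 904
971 = 1·904 + 67
904 = 13·67 + 33
67 = 2·33 + 1
33 = 33·1 + 0
The gcd is 1. Working backward:
1 = 67 − 2·33
1 = −2·904 + 27·67
1 = 27·971 − 29·904
1 = −29·4788 + 143·971
1 = 143·20123 − 601·4788
1 = −601·85280 + 2547·20123
1 = 2547·361243 − 10789·85280
Hence 85280⁻¹ ≡ -10789 ≡ 350454 (mod 361243).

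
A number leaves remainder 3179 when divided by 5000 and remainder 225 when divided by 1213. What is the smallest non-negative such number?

313179

Write x = 3179 + 5000·k. Then 5000·k ≡ 225 − 3179 ≡ 685 (mod 1213).
Need 5000⁻¹ mod 1213. Extended Euclid on (1213, 148):
1213 = 8×148 + 29
148 = 5×29 + 3
29 = 9×3 + 2
3 = 1×2 + 1
2 = 2×1 + 0
Back-substitute:
1 = 3 − 2
1 = −29 + 10·3
1 = 10·148 − 51·29
1 = −51·1213 + 418·148
5000⁻¹ ≡ 418 (mod 1213), so k ≡ 418·685 ≡ 62 (mod 1213).
x = 3179 + 5000·62 = 313179.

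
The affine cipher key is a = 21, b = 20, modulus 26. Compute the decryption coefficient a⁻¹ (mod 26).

Run Euclid on (26, 21):
26 = 1×21 + 5
21 = 4×5 + 1
5 = 5×1 + 0
The gcd is 1. Working backward:
1 = 21 − 4·5
1 = −4·26 + 5·21
So 21·5 ≡ 1 (mod 26).

5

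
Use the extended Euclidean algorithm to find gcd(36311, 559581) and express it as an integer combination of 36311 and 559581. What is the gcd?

Euclidean algorithm:
559581 = 15×36311 + 14916
36311 = 2×14916 + 6479
14916 = 2×6479 + 1958
6479 = 3×1958 + 605
1958 = 3×605 + 143
605 = 4×143 + 33
143 = 4×33 + 11
33 = 3×11 + 0
gcd(36311, 559581) = 11.
Working backward:
11 = 143 − 4·33
11 = −4·605 + 17·143
11 = 17·1958 − 55·605
11 = −55·6479 + 182·1958
11 = 182·14916 − 419·6479
11 = −419·36311 + 1020·14916
11 = 1020·559581 − 15719·36311
So 11 = (1020)·559581 + (-15719)·36311.

11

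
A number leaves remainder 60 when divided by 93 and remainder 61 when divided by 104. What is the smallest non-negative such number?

Write x = 60 + 93·k. Then 93·k ≡ 61 − 60 ≡ 1 (mod 104).
Need 93⁻¹ mod 104. Extended Euclid on (104, 93):
104 = 1*93 + 11
93 = 8*11 + 5
11 = 2*5 + 1
5 = 5*1 + 0
Back-substitute:
1 = 11 − 2·5
1 = −2·93 + 17·11
1 = 17·104 − 19·93
93⁻¹ ≡ 85 (mod 104), so k ≡ 85·1 ≡ 85 (mod 104).
x = 60 + 93·85 = 7965.

7965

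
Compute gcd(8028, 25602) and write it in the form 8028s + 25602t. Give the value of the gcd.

Euclidean algorithm:
25602 = 3·8028 + 1518
8028 = 5·1518 + 438
1518 = 3·438 + 204
438 = 2·204 + 30
204 = 6·30 + 24
30 = 1·24 + 6
24 = 4·6 + 0
gcd(8028, 25602) = 6.
Express as a combination:
6 = 30 − 24
6 = −204 + 7·30
6 = 7·438 − 15·204
6 = −15·1518 + 52·438
6 = 52·8028 − 275·1518
6 = −275·25602 + 877·8028
So 6 = (-275)·25602 + (877)·8028.

6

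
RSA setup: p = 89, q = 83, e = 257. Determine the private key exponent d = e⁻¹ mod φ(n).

φ(n) = (p−1)(q−1) = 88·82 = 7216.
Need d with 257·d ≡ 1 (mod 7216). Apply the extended Euclidean algorithm:
7216 = 28*257 + 20
257 = 12*20 + 17
20 = 1*17 + 3
17 = 5*3 + 2
3 = 1*2 + 1
2 = 2*1 + 0
Back-substitute:
1 = 3 − 2
1 = −17 + 6·3
1 = 6·20 − 7·17
1 = −7·257 + 90·20
1 = 90·7216 − 2527·257
So 257·(-2527) ≡ 1 (mod 7216), hence d ≡ -2527 ≡ 4689 (mod 7216).

4689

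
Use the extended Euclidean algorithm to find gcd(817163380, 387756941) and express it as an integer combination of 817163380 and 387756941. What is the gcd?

Apply Euclid's algorithm to 817163380 and 387756941:
817163380 = 2·387756941 + 41649498
387756941 = 9·41649498 + 12911459
41649498 = 3·12911459 + 2915121
12911459 = 4·2915121 + 1250975
2915121 = 2·1250975 + 413171
1250975 = 3·413171 + 11462
413171 = 36·11462 + 539
11462 = 21·539 + 143
539 = 3·143 + 110
143 = 1·110 + 33
110 = 3·33 + 11
33 = 3·11 + 0
gcd(817163380, 387756941) = 11.
Working backward:
11 = 110 − 3·33
11 = −3·143 + 4·110
11 = 4·539 − 15·143
11 = −15·11462 + 319·539
11 = 319·413171 − 11499·11462
11 = −11499·1250975 + 34816·413171
11 = 34816·2915121 − 81131·1250975
11 = −81131·12911459 + 359340·2915121
11 = 359340·41649498 − 1159151·12911459
11 = −1159151·387756941 + 10791699·41649498
11 = 10791699·817163380 − 22742549·387756941
So 11 = (10791699)·817163380 + (-22742549)·387756941.

11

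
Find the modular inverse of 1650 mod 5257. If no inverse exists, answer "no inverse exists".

5120

gcd(5257, 1650) by repeated division:
5257 = 3×1650 + 307
1650 = 5×307 + 115
307 = 2×115 + 77
115 = 1×77 + 38
77 = 2×38 + 1
38 = 38×1 + 0
Since gcd(1650, 5257) = 1, back-substitute to write 1 as a combination:
1 = 77 − 2·38
1 = −2·115 + 3·77
1 = 3·307 − 8·115
1 = −8·1650 + 43·307
1 = 43·5257 − 137·1650
Hence 1650⁻¹ ≡ -137 ≡ 5120 (mod 5257).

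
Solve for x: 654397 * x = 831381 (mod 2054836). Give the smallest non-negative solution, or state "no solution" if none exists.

First find gcd(654397, 2054836):
2054836 = 3·654397 + 91645
654397 = 7·91645 + 12882
91645 = 7·12882 + 1471
12882 = 8·1471 + 1114
1471 = 1·1114 + 357
1114 = 3·357 + 43
357 = 8·43 + 13
43 = 3·13 + 4
13 = 3·4 + 1
4 = 4·1 + 0
gcd = 1, so a unique solution mod 2054836 exists.
Back-substitute for the Bézout coefficients:
1 = 13 − 3·4
1 = −3·43 + 10·13
1 = 10·357 − 83·43
1 = −83·1114 + 259·357
1 = 259·1471 − 342·1114
1 = −342·12882 + 2995·1471
1 = 2995·91645 − 21307·12882
1 = −21307·654397 + 152144·91645
1 = 152144·2054836 − 477739·654397
So 654397·(-477739) ≡ 1 (mod 2054836), giving 654397⁻¹ ≡ 1577097.
x ≡ 654397⁻¹·831381 ≡ 1577097·831381 ≡ 232553 (mod 2054836).

232553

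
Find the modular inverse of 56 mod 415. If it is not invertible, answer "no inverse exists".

Apply the Euclidean algorithm to 415 and 56:
415 = 7*56 + 23
56 = 2*23 + 10
23 = 2*10 + 3
10 = 3*3 + 1
3 = 3*1 + 0
The gcd is 1. Working backward:
1 = 10 − 3·3
1 = −3·23 + 7·10
1 = 7·56 − 17·23
1 = −17·415 + 126·56
So 56·126 ≡ 1 (mod 415).

126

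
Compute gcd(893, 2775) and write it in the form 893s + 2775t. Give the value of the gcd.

1

Apply Euclid's algorithm to 2775 and 893:
2775 = 3·893 + 96
893 = 9·96 + 29
96 = 3·29 + 9
29 = 3·9 + 2
9 = 4·2 + 1
2 = 2·1 + 0
gcd(893, 2775) = 1.
Back-substituting:
1 = 9 − 4·2
1 = −4·29 + 13·9
1 = 13·96 − 43·29
1 = −43·893 + 400·96
1 = 400·2775 − 1243·893
So 1 = (400)·2775 + (-1243)·893.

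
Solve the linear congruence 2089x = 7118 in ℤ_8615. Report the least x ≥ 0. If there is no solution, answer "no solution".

3682

First find gcd(2089, 8615):
8615 = 4×2089 + 259
2089 = 8×259 + 17
259 = 15×17 + 4
17 = 4×4 + 1
4 = 4×1 + 0
gcd = 1, so a unique solution mod 8615 exists.
Back-substitute for the Bézout coefficients:
1 = 17 − 4·4
1 = −4·259 + 61·17
1 = 61·2089 − 492·259
1 = −492·8615 + 2029·2089
So 2089·(2029) ≡ 1 (mod 8615), giving 2089⁻¹ ≡ 2029.
x ≡ 2089⁻¹·7118 ≡ 2029·7118 ≡ 3682 (mod 8615).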